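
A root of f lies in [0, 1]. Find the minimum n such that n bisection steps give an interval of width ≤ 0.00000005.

25

Width after n steps is 1/2^n. Need 2^n ≥ 1/0.00000005 = 20000000.
2^24 = 16777216 < 20000000 ≤ 2^25 = 33554432, so n = 25.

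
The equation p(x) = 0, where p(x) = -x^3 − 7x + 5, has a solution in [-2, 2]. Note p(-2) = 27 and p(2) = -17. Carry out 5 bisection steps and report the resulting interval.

m = 0, p(m) = 5 (+); new bracket [0, 2]
m = 1, p(m) = -3 (−); new bracket [0, 1]
m = 0.5, p(m) = 1.375 (+); new bracket [0.5, 1]
m = 0.75, p(m) = -0.6719 (−); new bracket [0.5, 0.75]
m = 0.625, p(m) = 0.3809 (+); new bracket [0.625, 0.75]

[0.625, 0.75]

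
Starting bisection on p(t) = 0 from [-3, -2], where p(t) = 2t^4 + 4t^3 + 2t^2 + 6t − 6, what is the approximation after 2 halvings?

-2.25

midpoint -2.5: p = 7.125 > 0 → [-2.5, -2]
midpoint -2.25: p = -3.679688 < 0 → [-2.5, -2.25]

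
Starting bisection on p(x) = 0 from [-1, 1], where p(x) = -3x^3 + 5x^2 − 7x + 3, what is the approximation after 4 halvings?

m = 0, p(m) = 3 (+); new bracket [0, 1]
m = 0.5, p(m) = 0.375 (+); new bracket [0.5, 1]
m = 0.75, p(m) = -0.703125 (−); new bracket [0.5, 0.75]
m = 0.625, p(m) = -0.1543 (−); new bracket [0.5, 0.625]

0.625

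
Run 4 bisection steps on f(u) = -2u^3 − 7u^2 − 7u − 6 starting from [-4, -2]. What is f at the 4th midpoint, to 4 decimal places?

u = -3 gives f = 6, positive; keep [-3, -2]
u = -2.5 gives f = -1, negative; keep [-3, -2.5]
u = -2.75 gives f = 1.90625, positive; keep [-2.75, -2.5]
u = -2.625 gives f = 0.3164, positive; keep [-2.625, -2.5]

0.3164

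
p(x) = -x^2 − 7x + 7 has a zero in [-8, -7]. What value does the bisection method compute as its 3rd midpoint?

p(-7.5) = 3.25 > 0, so the root lies in [-8, -7.5]
p(-7.75) = 1.1875 > 0, so the root lies in [-8, -7.75]
p(-7.875) = 0.109375 > 0, so the root lies in [-8, -7.875]

-7.875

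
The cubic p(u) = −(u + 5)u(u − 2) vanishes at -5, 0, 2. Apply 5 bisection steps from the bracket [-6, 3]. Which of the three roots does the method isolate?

-5

u = -1.5 gives p = -18.375, negative; keep [-6, -1.5]
u = -3.75 gives p = -26.953125, negative; keep [-6, -3.75]
u = -4.875 gives p = -4.189453, negative; keep [-6, -4.875]
u = -5.4375 gives p = 17.6931, positive; keep [-5.4375, -4.875]
u = -5.15625 gives p = 5.7655, positive; keep [-5.15625, -4.875]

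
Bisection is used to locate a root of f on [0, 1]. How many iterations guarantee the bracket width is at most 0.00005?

Width after n steps is 1/2^n. Need 2^n ≥ 1/0.00005 = 20000.
2^14 = 16384 < 20000 ≤ 2^15 = 32768, so n = 15.

15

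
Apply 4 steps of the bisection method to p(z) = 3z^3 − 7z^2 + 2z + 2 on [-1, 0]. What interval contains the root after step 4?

m = -0.5, p(m) = -1.125 (−); new bracket [-0.5, 0]
m = -0.25, p(m) = 1.015625 (+); new bracket [-0.5, -0.25]
m = -0.375, p(m) = 0.107422 (+); new bracket [-0.5, -0.375]
m = -0.4375, p(m) = -0.4661 (−); new bracket [-0.4375, -0.375]

[-0.4375, -0.375]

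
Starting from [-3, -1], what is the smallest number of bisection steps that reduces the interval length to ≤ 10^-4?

Width after n steps is 2/2^n. Need 2^n ≥ 2/10^-4 = 20000.
2^14 = 16384 < 20000 ≤ 2^15 = 32768, so n = 15.

15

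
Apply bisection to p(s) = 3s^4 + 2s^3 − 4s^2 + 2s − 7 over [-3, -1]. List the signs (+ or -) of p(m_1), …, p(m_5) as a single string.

+---+

s = -2 gives p = 5, positive; keep [-2, -1]
s = -1.5 gives p = -10.5625, negative; keep [-2, -1.5]
s = -1.75 gives p = -5.332031, negative; keep [-2, -1.75]
s = -1.875 gives p = -0.9172, negative; keep [-2, -1.875]
s = -1.9375 gives p = 1.8384, positive; keep [-1.9375, -1.875]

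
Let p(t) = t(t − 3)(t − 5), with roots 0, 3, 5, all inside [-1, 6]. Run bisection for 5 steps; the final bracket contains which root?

midpoint 2.5: p = 3.125 > 0 → [-1, 2.5]
midpoint 0.75: p = 7.171875 > 0 → [-1, 0.75]
midpoint -0.125: p = -2.001953 < 0 → [-0.125, 0.75]
midpoint 0.3125: p = 3.9368 > 0 → [-0.125, 0.3125]
midpoint 0.09375: p = 1.3368 > 0 → [-0.125, 0.09375]

0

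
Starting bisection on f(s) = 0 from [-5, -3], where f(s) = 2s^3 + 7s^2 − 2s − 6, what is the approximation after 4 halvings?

m = -4, f(m) = -14 (−); new bracket [-4, -3]
m = -3.5, f(m) = 1 (+); new bracket [-4, -3.5]
m = -3.75, f(m) = -5.53125 (−); new bracket [-3.75, -3.5]
m = -3.625, f(m) = -2.0352 (−); new bracket [-3.625, -3.5]

-3.625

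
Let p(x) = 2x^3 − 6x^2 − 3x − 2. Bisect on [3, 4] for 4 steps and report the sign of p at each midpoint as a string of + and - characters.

m = 3.5, p(m) = -0.25 (−); new bracket [3.5, 4]
m = 3.75, p(m) = 7.84375 (+); new bracket [3.5, 3.75]
m = 3.625, p(m) = 3.550781 (+); new bracket [3.5, 3.625]
m = 3.5625, p(m) = 1.5903 (+); new bracket [3.5, 3.5625]

-+++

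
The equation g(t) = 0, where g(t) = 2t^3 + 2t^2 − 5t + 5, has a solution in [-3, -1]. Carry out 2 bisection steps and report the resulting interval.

[-2.5, -2]

t = -2 gives g = 7, positive; keep [-3, -2]
t = -2.5 gives g = -1.25, negative; keep [-2.5, -2]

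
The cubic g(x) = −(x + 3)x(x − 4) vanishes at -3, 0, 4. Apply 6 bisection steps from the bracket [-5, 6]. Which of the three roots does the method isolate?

g(0.5) = 6.125 > 0, so the root lies in [0.5, 6]
g(3.25) = 15.234375 > 0, so the root lies in [3.25, 6]
g(4.625) = -22.041016 < 0, so the root lies in [3.25, 4.625]
g(3.9375) = 1.7073 > 0, so the root lies in [3.9375, 4.625]
g(4.28125) = -8.7674 < 0, so the root lies in [3.9375, 4.28125]
g(4.109375) = -3.1954 < 0, so the root lies in [3.9375, 4.109375]

4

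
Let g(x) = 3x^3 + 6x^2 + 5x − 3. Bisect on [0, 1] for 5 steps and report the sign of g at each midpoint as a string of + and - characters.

x = 0.5 gives g = 1.375, positive; keep [0, 0.5]
x = 0.25 gives g = -1.328125, negative; keep [0.25, 0.5]
x = 0.375 gives g = -0.123047, negative; keep [0.375, 0.5]
x = 0.4375 gives g = 0.5872, positive; keep [0.375, 0.4375]
x = 0.40625 gives g = 0.2226, positive; keep [0.375, 0.40625]

+--++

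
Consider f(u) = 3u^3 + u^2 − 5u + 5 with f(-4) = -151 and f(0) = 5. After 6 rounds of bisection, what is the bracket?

[-1.8125, -1.75]

u = -2 gives f = -5, negative; keep [-2, 0]
u = -1 gives f = 8, positive; keep [-2, -1]
u = -1.5 gives f = 4.625, positive; keep [-2, -1.5]
u = -1.75 gives f = 0.7344, positive; keep [-2, -1.75]
u = -1.875 gives f = -1.8848, negative; keep [-1.875, -1.75]
u = -1.8125 gives f = -0.5154, negative; keep [-1.8125, -1.75]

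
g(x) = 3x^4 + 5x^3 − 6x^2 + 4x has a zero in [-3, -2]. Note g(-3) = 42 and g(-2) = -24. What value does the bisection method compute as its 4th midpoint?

-2.5625

g(-2.5) = -8.4375 < 0, so the root lies in [-3, -2.5]
g(-2.75) = 11.214844 > 0, so the root lies in [-2.75, -2.5]
g(-2.625) = 0.158936 > 0, so the root lies in [-2.625, -2.5]
g(-2.5625) = -4.4274 < 0, so the root lies in [-2.625, -2.5625]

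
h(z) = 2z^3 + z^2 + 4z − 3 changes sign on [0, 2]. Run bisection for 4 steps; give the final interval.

[0.5, 0.625]

m = 1, h(m) = 4 (+); new bracket [0, 1]
m = 0.5, h(m) = -0.5 (−); new bracket [0.5, 1]
m = 0.75, h(m) = 1.40625 (+); new bracket [0.5, 0.75]
m = 0.625, h(m) = 0.3789 (+); new bracket [0.5, 0.625]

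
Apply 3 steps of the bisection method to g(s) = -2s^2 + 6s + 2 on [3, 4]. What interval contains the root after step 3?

[3.25, 3.375]

m = 3.5, g(m) = -1.5 (−); new bracket [3, 3.5]
m = 3.25, g(m) = 0.375 (+); new bracket [3.25, 3.5]
m = 3.375, g(m) = -0.53125 (−); new bracket [3.25, 3.375]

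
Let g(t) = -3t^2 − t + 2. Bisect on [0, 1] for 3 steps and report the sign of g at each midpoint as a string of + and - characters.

midpoint 0.5: g = 0.75 > 0 → [0.5, 1]
midpoint 0.75: g = -0.4375 < 0 → [0.5, 0.75]
midpoint 0.625: g = 0.203125 > 0 → [0.625, 0.75]

+-+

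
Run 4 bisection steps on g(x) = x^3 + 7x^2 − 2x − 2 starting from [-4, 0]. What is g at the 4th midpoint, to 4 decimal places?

x = -2 gives g = 22, positive; keep [-2, 0]
x = -1 gives g = 6, positive; keep [-1, 0]
x = -0.5 gives g = 0.625, positive; keep [-0.5, 0]
x = -0.25 gives g = -1.0781, negative; keep [-0.5, -0.25]

-1.0781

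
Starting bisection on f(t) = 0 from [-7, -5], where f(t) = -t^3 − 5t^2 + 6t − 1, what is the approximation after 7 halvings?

midpoint -6: f = -1 < 0 → [-7, -6]
midpoint -6.5: f = 23.375 > 0 → [-6.5, -6]
midpoint -6.25: f = 10.328125 > 0 → [-6.25, -6]
midpoint -6.125: f = 4.4551 > 0 → [-6.125, -6]
midpoint -6.0625: f = 1.676 > 0 → [-6.0625, -6]
midpoint -6.03125: f = 0.3252 > 0 → [-6.03125, -6]
midpoint -6.015625: f = -0.3406 < 0 → [-6.03125, -6.015625]

-6.015625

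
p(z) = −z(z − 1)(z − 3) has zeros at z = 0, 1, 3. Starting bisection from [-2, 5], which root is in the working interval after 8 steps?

midpoint 1.5: p = 1.125 > 0 → [1.5, 5]
midpoint 3.25: p = -1.828125 < 0 → [1.5, 3.25]
midpoint 2.375: p = 2.041016 > 0 → [2.375, 3.25]
midpoint 2.8125: p = 0.9558 > 0 → [2.8125, 3.25]
midpoint 3.03125: p = -0.1924 < 0 → [2.8125, 3.03125]
midpoint 2.921875: p = 0.4387 > 0 → [2.921875, 3.03125]
midpoint 2.9765625: p = 0.1379 > 0 → [2.9765625, 3.03125]
midpoint 3.00390625: p = -0.0235 < 0 → [2.9765625, 3.00390625]

3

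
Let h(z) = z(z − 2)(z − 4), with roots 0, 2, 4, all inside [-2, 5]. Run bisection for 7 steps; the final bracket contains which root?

h(1.5) = 1.875 > 0, so the root lies in [-2, 1.5]
h(-0.25) = -2.390625 < 0, so the root lies in [-0.25, 1.5]
h(0.625) = 2.900391 > 0, so the root lies in [-0.25, 0.625]
h(0.1875) = 1.2957 > 0, so the root lies in [-0.25, 0.1875]
h(-0.03125) = -0.2559 < 0, so the root lies in [-0.03125, 0.1875]
h(0.078125) = 0.5889 > 0, so the root lies in [-0.03125, 0.078125]
h(0.0234375) = 0.1842 > 0, so the root lies in [-0.03125, 0.0234375]

0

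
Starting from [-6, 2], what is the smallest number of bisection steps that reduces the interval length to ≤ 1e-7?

27

Width after n steps is 8/2^n. Need 2^n ≥ 8/1e-7 = 80000000.
2^26 = 67108864 < 80000000 ≤ 2^27 = 134217728, so n = 27.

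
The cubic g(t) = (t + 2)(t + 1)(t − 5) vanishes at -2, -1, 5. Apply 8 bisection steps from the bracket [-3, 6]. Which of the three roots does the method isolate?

5

g(1.5) = -30.625 < 0, so the root lies in [1.5, 6]
g(3.75) = -34.140625 < 0, so the root lies in [3.75, 6]
g(4.875) = -5.048828 < 0, so the root lies in [4.875, 6]
g(5.4375) = 20.947 > 0, so the root lies in [4.875, 5.4375]
g(5.15625) = 6.8837 > 0, so the root lies in [4.875, 5.15625]
g(5.015625) = 0.6594 > 0, so the root lies in [4.875, 5.015625]
g(4.9453125) = -2.2582 < 0, so the root lies in [4.9453125, 5.015625]
g(4.98046875) = -0.8154 < 0, so the root lies in [4.98046875, 5.015625]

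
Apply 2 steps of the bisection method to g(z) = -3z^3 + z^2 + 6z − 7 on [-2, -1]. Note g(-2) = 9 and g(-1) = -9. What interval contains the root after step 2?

midpoint -1.5: g = -3.625 < 0 → [-2, -1.5]
midpoint -1.75: g = 1.640625 > 0 → [-1.75, -1.5]

[-1.75, -1.5]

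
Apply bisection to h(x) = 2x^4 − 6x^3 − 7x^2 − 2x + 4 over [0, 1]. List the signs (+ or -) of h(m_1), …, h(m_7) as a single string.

h(0.5) = 0.625 > 0, so the root lies in [0.5, 1]
h(0.75) = -3.335938 < 0, so the root lies in [0.5, 0.75]
h(0.625) = -1.144043 < 0, so the root lies in [0.5, 0.625]
h(0.5625) = -0.2075 < 0, so the root lies in [0.5, 0.5625]
h(0.53125) = 0.2216 > 0, so the root lies in [0.53125, 0.5625]
h(0.546875) = 0.0103 > 0, so the root lies in [0.546875, 0.5625]
h(0.5546875) = -0.0978 < 0, so the root lies in [0.546875, 0.5546875]

+---++-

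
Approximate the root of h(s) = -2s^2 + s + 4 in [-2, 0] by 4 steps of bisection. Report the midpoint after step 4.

m = -1, h(m) = 1 (+); new bracket [-2, -1]
m = -1.5, h(m) = -2 (−); new bracket [-1.5, -1]
m = -1.25, h(m) = -0.375 (−); new bracket [-1.25, -1]
m = -1.125, h(m) = 0.3438 (+); new bracket [-1.25, -1.125]

-1.125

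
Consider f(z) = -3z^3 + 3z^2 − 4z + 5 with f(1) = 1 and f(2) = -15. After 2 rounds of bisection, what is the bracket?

[1, 1.25]

m = 1.5, f(m) = -4.375 (−); new bracket [1, 1.5]
m = 1.25, f(m) = -1.171875 (−); new bracket [1, 1.25]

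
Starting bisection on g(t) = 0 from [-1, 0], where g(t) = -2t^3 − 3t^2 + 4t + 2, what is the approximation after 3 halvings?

-0.375

t = -0.5 gives g = -0.5, negative; keep [-0.5, 0]
t = -0.25 gives g = 0.84375, positive; keep [-0.5, -0.25]
t = -0.375 gives g = 0.183594, positive; keep [-0.5, -0.375]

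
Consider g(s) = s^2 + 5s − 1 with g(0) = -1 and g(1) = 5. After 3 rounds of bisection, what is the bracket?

[0.125, 0.25]

g(0.5) = 1.75 > 0, so the root lies in [0, 0.5]
g(0.25) = 0.3125 > 0, so the root lies in [0, 0.25]
g(0.125) = -0.359375 < 0, so the root lies in [0.125, 0.25]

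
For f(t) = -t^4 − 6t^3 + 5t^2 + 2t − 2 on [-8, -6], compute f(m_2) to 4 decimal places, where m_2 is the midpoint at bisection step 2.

58.9375

m = -7, f(m) = -114 (−); new bracket [-7, -6]
m = -6.5, f(m) = 58.9375 (+); new bracket [-7, -6.5]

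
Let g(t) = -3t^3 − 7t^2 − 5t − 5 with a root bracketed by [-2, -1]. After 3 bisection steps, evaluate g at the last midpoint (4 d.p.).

midpoint -1.5: g = -3.125 < 0 → [-2, -1.5]
midpoint -1.75: g = -1.609375 < 0 → [-2, -1.75]
midpoint -1.875: g = -0.458984 < 0 → [-2, -1.875]

-0.4590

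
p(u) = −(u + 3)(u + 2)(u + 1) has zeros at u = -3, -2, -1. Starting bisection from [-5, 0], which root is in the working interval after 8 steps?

-3

m = -2.5, p(m) = -0.375 (−); new bracket [-5, -2.5]
m = -3.75, p(m) = 3.609375 (+); new bracket [-3.75, -2.5]
m = -3.125, p(m) = 0.298828 (+); new bracket [-3.125, -2.5]
m = -2.8125, p(m) = -0.2761 (−); new bracket [-3.125, -2.8125]
m = -2.96875, p(m) = -0.0596 (−); new bracket [-3.125, -2.96875]
m = -3.046875, p(m) = 0.1004 (+); new bracket [-3.046875, -2.96875]
m = -3.0078125, p(m) = 0.0158 (+); new bracket [-3.0078125, -2.96875]
m = -2.98828125, p(m) = -0.023 (−); new bracket [-3.0078125, -2.98828125]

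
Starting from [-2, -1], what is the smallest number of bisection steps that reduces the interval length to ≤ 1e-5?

17

Width after n steps is 1/2^n. Need 2^n ≥ 1/1e-5 = 100000.
2^16 = 65536 < 100000 ≤ 2^17 = 131072, so n = 17.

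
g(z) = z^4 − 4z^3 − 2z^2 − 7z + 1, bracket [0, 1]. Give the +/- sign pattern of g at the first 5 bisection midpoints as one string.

--+--

m = 0.5, g(m) = -3.4375 (−); new bracket [0, 0.5]
m = 0.25, g(m) = -0.933594 (−); new bracket [0, 0.25]
m = 0.125, g(m) = 0.086182 (+); new bracket [0.125, 0.25]
m = 0.1875, g(m) = -0.4079 (−); new bracket [0.125, 0.1875]
m = 0.15625, g(m) = -0.1572 (−); new bracket [0.125, 0.15625]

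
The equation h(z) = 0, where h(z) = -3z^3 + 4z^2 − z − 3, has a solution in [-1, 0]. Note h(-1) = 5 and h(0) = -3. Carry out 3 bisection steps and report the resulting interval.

z = -0.5 gives h = -1.125, negative; keep [-1, -0.5]
z = -0.75 gives h = 1.265625, positive; keep [-0.75, -0.5]
z = -0.625 gives h = -0.080078, negative; keep [-0.75, -0.625]

[-0.75, -0.625]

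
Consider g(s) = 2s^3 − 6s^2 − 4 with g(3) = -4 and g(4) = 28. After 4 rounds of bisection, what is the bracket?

midpoint 3.5: g = 8.25 > 0 → [3, 3.5]
midpoint 3.25: g = 1.28125 > 0 → [3, 3.25]
midpoint 3.125: g = -1.558594 < 0 → [3.125, 3.25]
midpoint 3.1875: g = -0.1899 < 0 → [3.1875, 3.25]

[3.1875, 3.25]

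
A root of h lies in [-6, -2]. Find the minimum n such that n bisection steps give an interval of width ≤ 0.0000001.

26

Width after n steps is 4/2^n. Need 2^n ≥ 4/0.0000001 = 40000000.
2^25 = 33554432 < 40000000 ≤ 2^26 = 67108864, so n = 26.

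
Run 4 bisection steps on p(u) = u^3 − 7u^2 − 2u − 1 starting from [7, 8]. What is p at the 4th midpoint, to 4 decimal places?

1.0852

p(7.5) = 12.125 > 0, so the root lies in [7, 7.5]
p(7.25) = -2.359375 < 0, so the root lies in [7.25, 7.5]
p(7.375) = 4.646484 > 0, so the root lies in [7.25, 7.375]
p(7.3125) = 1.0852 > 0, so the root lies in [7.25, 7.3125]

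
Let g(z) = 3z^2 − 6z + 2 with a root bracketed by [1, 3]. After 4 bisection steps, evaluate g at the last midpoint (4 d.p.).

midpoint 2: g = 2 > 0 → [1, 2]
midpoint 1.5: g = -0.25 < 0 → [1.5, 2]
midpoint 1.75: g = 0.6875 > 0 → [1.5, 1.75]
midpoint 1.625: g = 0.1719 > 0 → [1.5, 1.625]

0.1719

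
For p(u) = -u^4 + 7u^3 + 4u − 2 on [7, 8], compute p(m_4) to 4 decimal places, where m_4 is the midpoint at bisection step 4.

p(7.5) = -182.9375 < 0, so the root lies in [7, 7.5]
p(7.25) = -68.269531 < 0, so the root lies in [7, 7.25]
p(7.125) = -18.713135 < 0, so the root lies in [7, 7.125]
p(7.0625) = 4.2331 > 0, so the root lies in [7.0625, 7.125]

4.2331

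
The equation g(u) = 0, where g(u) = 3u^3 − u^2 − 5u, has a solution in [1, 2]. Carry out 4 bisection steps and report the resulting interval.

m = 1.5, g(m) = 0.375 (+); new bracket [1, 1.5]
m = 1.25, g(m) = -1.953125 (−); new bracket [1.25, 1.5]
m = 1.375, g(m) = -0.966797 (−); new bracket [1.375, 1.5]
m = 1.4375, g(m) = -0.3425 (−); new bracket [1.4375, 1.5]

[1.4375, 1.5]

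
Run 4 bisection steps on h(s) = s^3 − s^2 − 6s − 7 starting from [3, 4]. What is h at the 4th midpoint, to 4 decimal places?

1.1775

h(3.5) = 2.625 > 0, so the root lies in [3, 3.5]
h(3.25) = -2.734375 < 0, so the root lies in [3.25, 3.5]
h(3.375) = -0.197266 < 0, so the root lies in [3.375, 3.5]
h(3.4375) = 1.1775 > 0, so the root lies in [3.375, 3.4375]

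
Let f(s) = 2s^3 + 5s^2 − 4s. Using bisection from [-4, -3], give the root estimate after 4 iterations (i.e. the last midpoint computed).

midpoint -3.5: f = -10.5 < 0 → [-3.5, -3]
midpoint -3.25: f = -2.84375 < 0 → [-3.25, -3]
midpoint -3.125: f = 0.292969 > 0 → [-3.25, -3.125]
midpoint -3.1875: f = -1.2202 < 0 → [-3.1875, -3.125]

-3.1875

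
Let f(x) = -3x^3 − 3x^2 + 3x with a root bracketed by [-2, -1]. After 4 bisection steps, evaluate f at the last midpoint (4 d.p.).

m = -1.5, f(m) = -1.125 (−); new bracket [-2, -1.5]
m = -1.75, f(m) = 1.640625 (+); new bracket [-1.75, -1.5]
m = -1.625, f(m) = 0.076172 (+); new bracket [-1.625, -1.5]
m = -1.5625, f(m) = -0.5676 (−); new bracket [-1.625, -1.5625]

-0.5676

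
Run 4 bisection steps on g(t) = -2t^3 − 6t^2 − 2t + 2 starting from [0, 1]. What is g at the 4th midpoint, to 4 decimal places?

t = 0.5 gives g = -0.75, negative; keep [0, 0.5]
t = 0.25 gives g = 1.09375, positive; keep [0.25, 0.5]
t = 0.375 gives g = 0.300781, positive; keep [0.375, 0.5]
t = 0.4375 gives g = -0.1909, negative; keep [0.375, 0.4375]

-0.1909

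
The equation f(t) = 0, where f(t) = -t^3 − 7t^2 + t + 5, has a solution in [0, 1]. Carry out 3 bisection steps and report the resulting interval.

[0.75, 0.875]

midpoint 0.5: f = 3.625 > 0 → [0.5, 1]
midpoint 0.75: f = 1.390625 > 0 → [0.75, 1]
midpoint 0.875: f = -0.154297 < 0 → [0.75, 0.875]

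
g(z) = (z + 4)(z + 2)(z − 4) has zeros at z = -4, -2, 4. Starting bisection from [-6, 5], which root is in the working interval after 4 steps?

midpoint -0.5: g = -23.625 < 0 → [-0.5, 5]
midpoint 2.25: g = -46.484375 < 0 → [2.25, 5]
midpoint 3.625: g = -16.083984 < 0 → [3.625, 5]
midpoint 4.3125: g = 16.3977 > 0 → [3.625, 4.3125]

4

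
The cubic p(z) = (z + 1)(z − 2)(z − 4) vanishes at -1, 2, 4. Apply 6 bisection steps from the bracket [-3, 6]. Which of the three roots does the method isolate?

-1

p(1.5) = 3.125 > 0, so the root lies in [-3, 1.5]
p(-0.75) = 3.265625 > 0, so the root lies in [-3, -0.75]
p(-1.875) = -19.919922 < 0, so the root lies in [-1.875, -0.75]
p(-1.3125) = -5.4993 < 0, so the root lies in [-1.3125, -0.75]
p(-1.03125) = -0.4766 < 0, so the root lies in [-1.03125, -0.75]
p(-0.890625) = 1.5462 > 0, so the root lies in [-1.03125, -0.890625]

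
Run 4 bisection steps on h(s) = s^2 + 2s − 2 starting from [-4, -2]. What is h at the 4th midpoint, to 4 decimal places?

-0.3594

m = -3, h(m) = 1 (+); new bracket [-3, -2]
m = -2.5, h(m) = -0.75 (−); new bracket [-3, -2.5]
m = -2.75, h(m) = 0.0625 (+); new bracket [-2.75, -2.5]
m = -2.625, h(m) = -0.3594 (−); new bracket [-2.75, -2.625]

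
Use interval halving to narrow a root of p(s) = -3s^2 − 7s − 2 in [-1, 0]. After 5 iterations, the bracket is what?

[-0.34375, -0.3125]

s = -0.5 gives p = 0.75, positive; keep [-0.5, 0]
s = -0.25 gives p = -0.4375, negative; keep [-0.5, -0.25]
s = -0.375 gives p = 0.203125, positive; keep [-0.375, -0.25]
s = -0.3125 gives p = -0.1055, negative; keep [-0.375, -0.3125]
s = -0.34375 gives p = 0.0518, positive; keep [-0.34375, -0.3125]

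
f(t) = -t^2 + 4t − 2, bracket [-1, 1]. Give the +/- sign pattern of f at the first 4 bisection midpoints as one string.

--++

f(0) = -2 < 0, so the root lies in [0, 1]
f(0.5) = -0.25 < 0, so the root lies in [0.5, 1]
f(0.75) = 0.4375 > 0, so the root lies in [0.5, 0.75]
f(0.625) = 0.1094 > 0, so the root lies in [0.5, 0.625]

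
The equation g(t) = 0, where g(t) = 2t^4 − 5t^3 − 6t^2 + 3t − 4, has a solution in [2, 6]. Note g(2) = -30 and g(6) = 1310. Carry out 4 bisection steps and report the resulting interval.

m = 4, g(m) = 104 (+); new bracket [2, 4]
m = 3, g(m) = -22 (−); new bracket [3, 4]
m = 3.5, g(m) = 18.75 (+); new bracket [3, 3.5]
m = 3.25, g(m) = -6.1328 (−); new bracket [3.25, 3.5]

[3.25, 3.5]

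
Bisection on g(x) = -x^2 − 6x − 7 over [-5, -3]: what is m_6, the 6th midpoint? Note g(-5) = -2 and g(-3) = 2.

-4.40625

g(-4) = 1 > 0, so the root lies in [-5, -4]
g(-4.5) = -0.25 < 0, so the root lies in [-4.5, -4]
g(-4.25) = 0.4375 > 0, so the root lies in [-4.5, -4.25]
g(-4.375) = 0.1094 > 0, so the root lies in [-4.5, -4.375]
g(-4.4375) = -0.0664 < 0, so the root lies in [-4.4375, -4.375]
g(-4.40625) = 0.0225 > 0, so the root lies in [-4.4375, -4.40625]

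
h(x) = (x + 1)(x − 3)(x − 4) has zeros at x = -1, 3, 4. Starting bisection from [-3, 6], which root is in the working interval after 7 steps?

m = 1.5, h(m) = 9.375 (+); new bracket [-3, 1.5]
m = -0.75, h(m) = 4.453125 (+); new bracket [-3, -0.75]
m = -1.875, h(m) = -25.060547 (−); new bracket [-1.875, -0.75]
m = -1.3125, h(m) = -7.1594 (−); new bracket [-1.3125, -0.75]
m = -1.03125, h(m) = -0.6338 (−); new bracket [-1.03125, -0.75]
m = -0.890625, h(m) = 2.0811 (+); new bracket [-1.03125, -0.890625]
m = -0.9609375, h(m) = 0.7676 (+); new bracket [-1.03125, -0.9609375]

-1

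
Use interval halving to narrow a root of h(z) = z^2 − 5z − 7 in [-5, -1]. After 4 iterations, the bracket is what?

[-1.25, -1]

z = -3 gives h = 17, positive; keep [-3, -1]
z = -2 gives h = 7, positive; keep [-2, -1]
z = -1.5 gives h = 2.75, positive; keep [-1.5, -1]
z = -1.25 gives h = 0.8125, positive; keep [-1.25, -1]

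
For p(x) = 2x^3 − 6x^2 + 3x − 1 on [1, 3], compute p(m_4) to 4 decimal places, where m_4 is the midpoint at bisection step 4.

-0.9258

midpoint 2: p = -3 < 0 → [2, 3]
midpoint 2.5: p = 0.25 > 0 → [2, 2.5]
midpoint 2.25: p = -1.84375 < 0 → [2.25, 2.5]
midpoint 2.375: p = -0.9258 < 0 → [2.375, 2.5]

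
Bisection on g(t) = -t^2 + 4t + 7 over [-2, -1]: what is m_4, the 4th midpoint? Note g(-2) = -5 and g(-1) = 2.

m = -1.5, g(m) = -1.25 (−); new bracket [-1.5, -1]
m = -1.25, g(m) = 0.4375 (+); new bracket [-1.5, -1.25]
m = -1.375, g(m) = -0.390625 (−); new bracket [-1.375, -1.25]
m = -1.3125, g(m) = 0.0273 (+); new bracket [-1.375, -1.3125]

-1.3125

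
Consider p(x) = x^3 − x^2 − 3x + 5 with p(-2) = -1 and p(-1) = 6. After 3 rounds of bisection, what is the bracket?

[-2, -1.875]

m = -1.5, p(m) = 3.875 (+); new bracket [-2, -1.5]
m = -1.75, p(m) = 1.828125 (+); new bracket [-2, -1.75]
m = -1.875, p(m) = 0.517578 (+); new bracket [-2, -1.875]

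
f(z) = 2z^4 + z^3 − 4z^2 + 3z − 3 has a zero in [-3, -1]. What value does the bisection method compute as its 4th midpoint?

z = -2 gives f = -1, negative; keep [-3, -2]
z = -2.5 gives f = 27, positive; keep [-2.5, -2]
z = -2.25 gives f = 9.867188, positive; keep [-2.25, -2]
z = -2.125 gives f = 3.7485, positive; keep [-2.125, -2]

-2.125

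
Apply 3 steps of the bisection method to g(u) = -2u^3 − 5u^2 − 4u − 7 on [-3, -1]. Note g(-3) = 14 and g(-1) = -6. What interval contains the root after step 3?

[-2.5, -2.25]

g(-2) = -3 < 0, so the root lies in [-3, -2]
g(-2.5) = 3 > 0, so the root lies in [-2.5, -2]
g(-2.25) = -0.53125 < 0, so the root lies in [-2.5, -2.25]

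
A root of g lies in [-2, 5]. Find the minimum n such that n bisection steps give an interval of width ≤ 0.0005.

14

Width after n steps is 7/2^n. Need 2^n ≥ 7/0.0005 = 14000.
2^13 = 8192 < 14000 ≤ 2^14 = 16384, so n = 14.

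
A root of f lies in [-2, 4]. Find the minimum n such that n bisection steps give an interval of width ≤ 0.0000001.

26

Width after n steps is 6/2^n. Need 2^n ≥ 6/0.0000001 = 60000000.
2^25 = 33554432 < 60000000 ≤ 2^26 = 67108864, so n = 26.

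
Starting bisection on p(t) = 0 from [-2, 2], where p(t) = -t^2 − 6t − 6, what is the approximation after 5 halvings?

midpoint 0: p = -6 < 0 → [-2, 0]
midpoint -1: p = -1 < 0 → [-2, -1]
midpoint -1.5: p = 0.75 > 0 → [-1.5, -1]
midpoint -1.25: p = -0.0625 < 0 → [-1.5, -1.25]
midpoint -1.375: p = 0.3594 > 0 → [-1.375, -1.25]

-1.375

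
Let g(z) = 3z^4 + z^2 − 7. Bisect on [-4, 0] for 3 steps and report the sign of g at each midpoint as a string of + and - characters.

midpoint -2: g = 45 > 0 → [-2, 0]
midpoint -1: g = -3 < 0 → [-2, -1]
midpoint -1.5: g = 10.4375 > 0 → [-1.5, -1]

+-+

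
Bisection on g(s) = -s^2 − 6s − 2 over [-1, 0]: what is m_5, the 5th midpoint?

midpoint -0.5: g = 0.75 > 0 → [-0.5, 0]
midpoint -0.25: g = -0.5625 < 0 → [-0.5, -0.25]
midpoint -0.375: g = 0.109375 > 0 → [-0.375, -0.25]
midpoint -0.3125: g = -0.2227 < 0 → [-0.375, -0.3125]
midpoint -0.34375: g = -0.0557 < 0 → [-0.375, -0.34375]

-0.34375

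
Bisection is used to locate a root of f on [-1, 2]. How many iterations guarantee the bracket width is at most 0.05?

Width after n steps is 3/2^n. Need 2^n ≥ 3/0.05 = 60.
2^5 = 32 < 60 ≤ 2^6 = 64, so n = 6.

6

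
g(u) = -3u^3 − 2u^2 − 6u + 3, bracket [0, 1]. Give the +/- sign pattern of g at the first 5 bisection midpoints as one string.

midpoint 0.5: g = -0.875 < 0 → [0, 0.5]
midpoint 0.25: g = 1.328125 > 0 → [0.25, 0.5]
midpoint 0.375: g = 0.310547 > 0 → [0.375, 0.5]
midpoint 0.4375: g = -0.259 < 0 → [0.375, 0.4375]
midpoint 0.40625: g = 0.0313 > 0 → [0.40625, 0.4375]

-++-+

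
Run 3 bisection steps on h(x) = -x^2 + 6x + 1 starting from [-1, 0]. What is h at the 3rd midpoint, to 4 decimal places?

0.2344

m = -0.5, h(m) = -2.25 (−); new bracket [-0.5, 0]
m = -0.25, h(m) = -0.5625 (−); new bracket [-0.25, 0]
m = -0.125, h(m) = 0.234375 (+); new bracket [-0.25, -0.125]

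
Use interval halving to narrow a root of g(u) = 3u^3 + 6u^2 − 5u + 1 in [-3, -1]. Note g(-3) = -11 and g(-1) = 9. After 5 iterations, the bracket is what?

u = -2 gives g = 11, positive; keep [-3, -2]
u = -2.5 gives g = 4.125, positive; keep [-3, -2.5]
u = -2.75 gives g = -2.265625, negative; keep [-2.75, -2.5]
u = -2.625 gives g = 1.2051, positive; keep [-2.75, -2.625]
u = -2.6875 gives g = -0.4592, negative; keep [-2.6875, -2.625]

[-2.6875, -2.625]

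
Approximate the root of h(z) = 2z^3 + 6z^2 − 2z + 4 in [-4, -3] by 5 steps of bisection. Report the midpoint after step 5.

-3.46875

z = -3.5 gives h = -1.25, negative; keep [-3.5, -3]
z = -3.25 gives h = 5.21875, positive; keep [-3.5, -3.25]
z = -3.375 gives h = 2.207031, positive; keep [-3.5, -3.375]
z = -3.4375 gives h = 0.5356, positive; keep [-3.5, -3.4375]
z = -3.46875 gives h = -0.3427, negative; keep [-3.46875, -3.4375]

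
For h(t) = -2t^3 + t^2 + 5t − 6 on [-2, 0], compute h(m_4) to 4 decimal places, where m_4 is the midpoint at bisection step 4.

midpoint -1: h = -8 < 0 → [-2, -1]
midpoint -1.5: h = -4.5 < 0 → [-2, -1.5]
midpoint -1.75: h = -0.96875 < 0 → [-2, -1.75]
midpoint -1.875: h = 1.3242 > 0 → [-1.875, -1.75]

1.3242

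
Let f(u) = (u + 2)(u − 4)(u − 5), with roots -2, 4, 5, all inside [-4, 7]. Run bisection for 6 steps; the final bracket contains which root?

-2

f(1.5) = 30.625 > 0, so the root lies in [-4, 1.5]
f(-1.25) = 24.609375 > 0, so the root lies in [-4, -1.25]
f(-2.625) = -31.572266 < 0, so the root lies in [-2.625, -1.25]
f(-1.9375) = 2.5745 > 0, so the root lies in [-2.625, -1.9375]
f(-2.28125) = -12.8631 < 0, so the root lies in [-2.28125, -1.9375]
f(-2.109375) = -4.7506 < 0, so the root lies in [-2.109375, -1.9375]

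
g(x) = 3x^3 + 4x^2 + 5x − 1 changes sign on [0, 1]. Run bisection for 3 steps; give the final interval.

[0.125, 0.25]

g(0.5) = 2.875 > 0, so the root lies in [0, 0.5]
g(0.25) = 0.546875 > 0, so the root lies in [0, 0.25]
g(0.125) = -0.306641 < 0, so the root lies in [0.125, 0.25]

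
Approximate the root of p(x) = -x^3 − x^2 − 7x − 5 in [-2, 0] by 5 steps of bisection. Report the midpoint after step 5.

-0.6875

x = -1 gives p = 2, positive; keep [-1, 0]
x = -0.5 gives p = -1.625, negative; keep [-1, -0.5]
x = -0.75 gives p = 0.109375, positive; keep [-0.75, -0.5]
x = -0.625 gives p = -0.7715, negative; keep [-0.75, -0.625]
x = -0.6875 gives p = -0.3352, negative; keep [-0.75, -0.6875]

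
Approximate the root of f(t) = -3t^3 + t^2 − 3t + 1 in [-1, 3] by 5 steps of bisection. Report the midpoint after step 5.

0.375

midpoint 1: f = -4 < 0 → [-1, 1]
midpoint 0: f = 1 > 0 → [0, 1]
midpoint 0.5: f = -0.625 < 0 → [0, 0.5]
midpoint 0.25: f = 0.2656 > 0 → [0.25, 0.5]
midpoint 0.375: f = -0.1426 < 0 → [0.25, 0.375]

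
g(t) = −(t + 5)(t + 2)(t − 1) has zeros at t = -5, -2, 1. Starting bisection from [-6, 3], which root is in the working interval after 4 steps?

t = -1.5 gives g = 4.375, positive; keep [-1.5, 3]
t = 0.75 gives g = 3.953125, positive; keep [0.75, 3]
t = 1.875 gives g = -23.310547, negative; keep [0.75, 1.875]
t = 1.3125 gives g = -6.5344, negative; keep [0.75, 1.3125]

1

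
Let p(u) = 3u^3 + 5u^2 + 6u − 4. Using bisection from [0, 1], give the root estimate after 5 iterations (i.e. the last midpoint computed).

0.46875

m = 0.5, p(m) = 0.625 (+); new bracket [0, 0.5]
m = 0.25, p(m) = -2.140625 (−); new bracket [0.25, 0.5]
m = 0.375, p(m) = -0.888672 (−); new bracket [0.375, 0.5]
m = 0.4375, p(m) = -0.1667 (−); new bracket [0.4375, 0.5]
m = 0.46875, p(m) = 0.2201 (+); new bracket [0.4375, 0.46875]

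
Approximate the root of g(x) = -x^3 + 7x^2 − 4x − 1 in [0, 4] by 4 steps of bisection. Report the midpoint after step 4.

x = 2 gives g = 11, positive; keep [0, 2]
x = 1 gives g = 1, positive; keep [0, 1]
x = 0.5 gives g = -1.375, negative; keep [0.5, 1]
x = 0.75 gives g = -0.4844, negative; keep [0.75, 1]

0.75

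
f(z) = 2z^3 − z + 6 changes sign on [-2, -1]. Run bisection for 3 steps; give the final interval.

m = -1.5, f(m) = 0.75 (+); new bracket [-2, -1.5]
m = -1.75, f(m) = -2.96875 (−); new bracket [-1.75, -1.5]
m = -1.625, f(m) = -0.957031 (−); new bracket [-1.625, -1.5]

[-1.625, -1.5]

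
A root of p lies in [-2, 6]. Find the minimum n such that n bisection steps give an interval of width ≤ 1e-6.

Width after n steps is 8/2^n. Need 2^n ≥ 8/1e-6 = 8000000.
2^22 = 4194304 < 8000000 ≤ 2^23 = 8388608, so n = 23.

23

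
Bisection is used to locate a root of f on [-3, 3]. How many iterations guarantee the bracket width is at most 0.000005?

21

Width after n steps is 6/2^n. Need 2^n ≥ 6/0.000005 = 1200000.
2^20 = 1048576 < 1200000 ≤ 2^21 = 2097152, so n = 21.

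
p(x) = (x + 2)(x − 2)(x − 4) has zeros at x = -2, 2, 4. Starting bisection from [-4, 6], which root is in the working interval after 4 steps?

midpoint 1: p = 9 > 0 → [-4, 1]
midpoint -1.5: p = 9.625 > 0 → [-4, -1.5]
midpoint -2.75: p = -24.046875 < 0 → [-2.75, -1.5]
midpoint -2.125: p = -3.1582 < 0 → [-2.125, -1.5]

-2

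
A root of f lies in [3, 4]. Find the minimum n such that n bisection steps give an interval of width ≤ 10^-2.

Width after n steps is 1/2^n. Need 2^n ≥ 1/10^-2 = 100.
2^6 = 64 < 100 ≤ 2^7 = 128, so n = 7.

7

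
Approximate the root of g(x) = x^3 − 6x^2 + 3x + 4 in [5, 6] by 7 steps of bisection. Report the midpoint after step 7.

5.2890625

x = 5.5 gives g = 5.375, positive; keep [5, 5.5]
x = 5.25 gives g = -0.921875, negative; keep [5.25, 5.5]
x = 5.375 gives g = 2.068359, positive; keep [5.25, 5.375]
x = 5.3125 gives g = 0.5344, positive; keep [5.25, 5.3125]
x = 5.28125 gives g = -0.2033, negative; keep [5.28125, 5.3125]
x = 5.296875 gives g = 0.1631, positive; keep [5.28125, 5.296875]
x = 5.2890625 gives g = -0.0207, negative; keep [5.2890625, 5.296875]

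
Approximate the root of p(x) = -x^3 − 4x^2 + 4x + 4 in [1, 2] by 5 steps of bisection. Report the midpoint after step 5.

midpoint 1.5: p = -2.375 < 0 → [1, 1.5]
midpoint 1.25: p = 0.796875 > 0 → [1.25, 1.5]
midpoint 1.375: p = -0.662109 < 0 → [1.25, 1.375]
midpoint 1.3125: p = 0.0984 > 0 → [1.3125, 1.375]
midpoint 1.34375: p = -0.274 < 0 → [1.3125, 1.34375]

1.34375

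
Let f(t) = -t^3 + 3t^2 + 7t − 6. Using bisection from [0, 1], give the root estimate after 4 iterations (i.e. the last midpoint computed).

0.6875

m = 0.5, f(m) = -1.875 (−); new bracket [0.5, 1]
m = 0.75, f(m) = 0.515625 (+); new bracket [0.5, 0.75]
m = 0.625, f(m) = -0.697266 (−); new bracket [0.625, 0.75]
m = 0.6875, f(m) = -0.0945 (−); new bracket [0.6875, 0.75]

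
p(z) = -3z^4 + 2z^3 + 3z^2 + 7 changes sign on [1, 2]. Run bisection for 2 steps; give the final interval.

[1.5, 1.75]

m = 1.5, p(m) = 5.3125 (+); new bracket [1.5, 2]
m = 1.75, p(m) = -1.230469 (−); new bracket [1.5, 1.75]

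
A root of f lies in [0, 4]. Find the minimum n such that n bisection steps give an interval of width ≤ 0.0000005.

23

Width after n steps is 4/2^n. Need 2^n ≥ 4/0.0000005 = 8000000.
2^22 = 4194304 < 8000000 ≤ 2^23 = 8388608, so n = 23.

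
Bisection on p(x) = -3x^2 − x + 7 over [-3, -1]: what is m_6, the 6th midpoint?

x = -2 gives p = -3, negative; keep [-2, -1]
x = -1.5 gives p = 1.75, positive; keep [-2, -1.5]
x = -1.75 gives p = -0.4375, negative; keep [-1.75, -1.5]
x = -1.625 gives p = 0.7031, positive; keep [-1.75, -1.625]
x = -1.6875 gives p = 0.1445, positive; keep [-1.75, -1.6875]
x = -1.71875 gives p = -0.1436, negative; keep [-1.71875, -1.6875]

-1.71875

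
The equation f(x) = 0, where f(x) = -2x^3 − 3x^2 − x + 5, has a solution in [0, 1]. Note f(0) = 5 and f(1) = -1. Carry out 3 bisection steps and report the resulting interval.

x = 0.5 gives f = 3.5, positive; keep [0.5, 1]
x = 0.75 gives f = 1.71875, positive; keep [0.75, 1]
x = 0.875 gives f = 0.488281, positive; keep [0.875, 1]

[0.875, 1]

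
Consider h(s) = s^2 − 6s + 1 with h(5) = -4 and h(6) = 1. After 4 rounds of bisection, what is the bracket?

[5.8125, 5.875]

midpoint 5.5: h = -1.75 < 0 → [5.5, 6]
midpoint 5.75: h = -0.4375 < 0 → [5.75, 6]
midpoint 5.875: h = 0.265625 > 0 → [5.75, 5.875]
midpoint 5.8125: h = -0.0898 < 0 → [5.8125, 5.875]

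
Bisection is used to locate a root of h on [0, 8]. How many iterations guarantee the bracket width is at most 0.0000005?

Width after n steps is 8/2^n. Need 2^n ≥ 8/0.0000005 = 16000000.
2^23 = 8388608 < 16000000 ≤ 2^24 = 16777216, so n = 24.

24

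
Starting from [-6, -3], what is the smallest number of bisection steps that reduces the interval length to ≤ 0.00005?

16

Width after n steps is 3/2^n. Need 2^n ≥ 3/0.00005 = 60000.
2^15 = 32768 < 60000 ≤ 2^16 = 65536, so n = 16.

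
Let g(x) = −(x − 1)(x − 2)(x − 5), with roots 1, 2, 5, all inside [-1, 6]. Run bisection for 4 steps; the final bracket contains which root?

midpoint 2.5: g = 1.875 > 0 → [2.5, 6]
midpoint 4.25: g = 5.484375 > 0 → [4.25, 6]
midpoint 5.125: g = -1.611328 < 0 → [4.25, 5.125]
midpoint 4.6875: g = 3.0969 > 0 → [4.6875, 5.125]

5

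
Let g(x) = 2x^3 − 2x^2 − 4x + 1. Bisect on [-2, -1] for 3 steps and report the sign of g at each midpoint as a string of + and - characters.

--+

x = -1.5 gives g = -4.25, negative; keep [-1.5, -1]
x = -1.25 gives g = -1.03125, negative; keep [-1.25, -1]
x = -1.125 gives g = 0.121094, positive; keep [-1.25, -1.125]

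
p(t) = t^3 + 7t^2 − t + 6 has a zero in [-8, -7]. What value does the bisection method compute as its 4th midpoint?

-7.3125

m = -7.5, p(m) = -14.625 (−); new bracket [-7.5, -7]
m = -7.25, p(m) = 0.109375 (+); new bracket [-7.5, -7.25]
m = -7.375, p(m) = -7.021484 (−); new bracket [-7.375, -7.25]
m = -7.3125, p(m) = -3.3977 (−); new bracket [-7.3125, -7.25]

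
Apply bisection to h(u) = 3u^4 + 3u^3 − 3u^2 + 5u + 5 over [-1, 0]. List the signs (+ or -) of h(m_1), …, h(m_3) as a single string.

u = -0.5 gives h = 1.5625, positive; keep [-1, -0.5]
u = -0.75 gives h = -0.753906, negative; keep [-0.75, -0.5]
u = -0.625 gives h = 0.428467, positive; keep [-0.75, -0.625]

+-+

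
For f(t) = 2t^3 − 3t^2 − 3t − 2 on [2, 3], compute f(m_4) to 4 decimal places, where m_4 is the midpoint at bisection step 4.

t = 2.5 gives f = 3, positive; keep [2, 2.5]
t = 2.25 gives f = -1.15625, negative; keep [2.25, 2.5]
t = 2.375 gives f = 0.746094, positive; keep [2.25, 2.375]
t = 2.3125 gives f = -0.2476, negative; keep [2.3125, 2.375]

-0.2476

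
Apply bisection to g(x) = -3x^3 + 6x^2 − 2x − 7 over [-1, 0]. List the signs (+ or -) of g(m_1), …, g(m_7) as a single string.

--++--+

midpoint -0.5: g = -4.125 < 0 → [-1, -0.5]
midpoint -0.75: g = -0.859375 < 0 → [-1, -0.75]
midpoint -0.875: g = 1.353516 > 0 → [-0.875, -0.75]
midpoint -0.8125: g = 0.1951 > 0 → [-0.8125, -0.75]
midpoint -0.78125: g = -0.3449 < 0 → [-0.8125, -0.78125]
midpoint -0.796875: g = -0.0781 < 0 → [-0.8125, -0.796875]
midpoint -0.8046875: g = 0.0577 > 0 → [-0.8046875, -0.796875]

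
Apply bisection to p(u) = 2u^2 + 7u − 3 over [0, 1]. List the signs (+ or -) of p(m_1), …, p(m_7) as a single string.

p(0.5) = 1 > 0, so the root lies in [0, 0.5]
p(0.25) = -1.125 < 0, so the root lies in [0.25, 0.5]
p(0.375) = -0.09375 < 0, so the root lies in [0.375, 0.5]
p(0.4375) = 0.4453 > 0, so the root lies in [0.375, 0.4375]
p(0.40625) = 0.1738 > 0, so the root lies in [0.375, 0.40625]
p(0.390625) = 0.0396 > 0, so the root lies in [0.375, 0.390625]
p(0.3828125) = -0.0272 < 0, so the root lies in [0.3828125, 0.390625]

+--+++-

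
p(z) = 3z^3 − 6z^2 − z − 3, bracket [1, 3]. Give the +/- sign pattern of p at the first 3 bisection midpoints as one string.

-+-

p(2) = -5 < 0, so the root lies in [2, 3]
p(2.5) = 3.875 > 0, so the root lies in [2, 2.5]
p(2.25) = -1.453125 < 0, so the root lies in [2.25, 2.5]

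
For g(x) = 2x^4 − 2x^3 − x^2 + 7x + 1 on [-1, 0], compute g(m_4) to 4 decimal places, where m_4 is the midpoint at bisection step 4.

g(-0.5) = -2.375 < 0, so the root lies in [-0.5, 0]
g(-0.25) = -0.773438 < 0, so the root lies in [-0.25, 0]
g(-0.125) = 0.11377 > 0, so the root lies in [-0.25, -0.125]
g(-0.1875) = -0.332 < 0, so the root lies in [-0.1875, -0.125]

-0.3320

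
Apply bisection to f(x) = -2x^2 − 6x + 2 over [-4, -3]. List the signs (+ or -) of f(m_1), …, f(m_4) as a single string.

midpoint -3.5: f = -1.5 < 0 → [-3.5, -3]
midpoint -3.25: f = 0.375 > 0 → [-3.5, -3.25]
midpoint -3.375: f = -0.53125 < 0 → [-3.375, -3.25]
midpoint -3.3125: f = -0.0703 < 0 → [-3.3125, -3.25]

-+--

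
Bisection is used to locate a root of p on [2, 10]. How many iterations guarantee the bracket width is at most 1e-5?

Width after n steps is 8/2^n. Need 2^n ≥ 8/1e-5 = 800000.
2^19 = 524288 < 800000 ≤ 2^20 = 1048576, so n = 20.

20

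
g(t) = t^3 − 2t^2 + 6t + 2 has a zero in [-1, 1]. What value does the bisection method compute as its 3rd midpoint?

-0.25

g(0) = 2 > 0, so the root lies in [-1, 0]
g(-0.5) = -1.625 < 0, so the root lies in [-0.5, 0]
g(-0.25) = 0.359375 > 0, so the root lies in [-0.5, -0.25]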